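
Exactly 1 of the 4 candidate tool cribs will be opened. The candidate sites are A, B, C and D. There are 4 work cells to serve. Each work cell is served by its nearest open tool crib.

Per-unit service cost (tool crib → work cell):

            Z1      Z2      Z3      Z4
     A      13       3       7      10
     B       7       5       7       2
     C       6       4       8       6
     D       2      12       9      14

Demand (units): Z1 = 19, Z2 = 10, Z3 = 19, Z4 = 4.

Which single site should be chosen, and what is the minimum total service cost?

With exactly 1 open, each work cell uses its cheapest among the chosen.
{B}: Z1→B 7·19=133, Z2→B 5·10=50, Z3→B 7·19=133, Z4→B 2·4=8. Service cost 324.
{C}: service cost 330
{D}: service cost 385
Among all 4 size-1 choices, {B} is lowest.

Choose B only; total service cost 324.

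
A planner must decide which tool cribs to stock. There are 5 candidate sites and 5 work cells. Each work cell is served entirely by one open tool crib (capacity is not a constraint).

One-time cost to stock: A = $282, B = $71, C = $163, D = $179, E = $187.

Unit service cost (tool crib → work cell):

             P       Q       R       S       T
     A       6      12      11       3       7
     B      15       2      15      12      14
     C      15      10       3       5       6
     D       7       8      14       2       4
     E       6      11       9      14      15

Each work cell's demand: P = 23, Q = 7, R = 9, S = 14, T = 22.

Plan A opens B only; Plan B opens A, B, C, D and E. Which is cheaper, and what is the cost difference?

Plan A is cheaper by 136.

Plan A: {B}: P→B 15·23=345, Q→B 2·7=14, R→B 15·9=135, S→B 12·14=168, T→B 14·22=308. Service 970; fixed 71; total 1041.
Plan B: {A, B, C, D, E}: P→A 6·23=138, Q→B 2·7=14, R→C 3·9=27, S→D 2·14=28, T→D 4·22=88. Service 295; fixed 882; total 1177.
Difference: |1041 − 1177| = 136.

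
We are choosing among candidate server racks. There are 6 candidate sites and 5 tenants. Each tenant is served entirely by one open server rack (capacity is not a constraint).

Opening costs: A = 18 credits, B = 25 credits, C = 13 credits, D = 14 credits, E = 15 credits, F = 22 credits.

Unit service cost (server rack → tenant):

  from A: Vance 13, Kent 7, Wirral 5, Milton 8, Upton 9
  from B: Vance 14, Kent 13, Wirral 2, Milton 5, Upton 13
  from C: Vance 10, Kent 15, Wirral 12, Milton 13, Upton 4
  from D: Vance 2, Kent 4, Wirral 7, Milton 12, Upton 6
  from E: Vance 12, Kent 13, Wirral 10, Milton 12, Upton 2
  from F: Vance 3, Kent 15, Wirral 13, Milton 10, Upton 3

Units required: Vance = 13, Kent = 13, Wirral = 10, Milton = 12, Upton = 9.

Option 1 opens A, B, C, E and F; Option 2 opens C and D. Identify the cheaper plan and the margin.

Option 1 is cheaper by 34.

Option 1: {A, B, C, E, F}: Vance→F 3·13=39, Kent→A 7·13=91, Wirral→B 2·10=20, Milton→B 5·12=60, Upton→E 2·9=18. Service 228; fixed 93; total 321.
Option 2: {C, D}: Vance→D 2·13=26, Kent→D 4·13=52, Wirral→D 7·10=70, Milton→D 12·12=144, Upton→C 4·9=36. Service 328; fixed 27; total 355.
Difference: |321 − 355| = 34.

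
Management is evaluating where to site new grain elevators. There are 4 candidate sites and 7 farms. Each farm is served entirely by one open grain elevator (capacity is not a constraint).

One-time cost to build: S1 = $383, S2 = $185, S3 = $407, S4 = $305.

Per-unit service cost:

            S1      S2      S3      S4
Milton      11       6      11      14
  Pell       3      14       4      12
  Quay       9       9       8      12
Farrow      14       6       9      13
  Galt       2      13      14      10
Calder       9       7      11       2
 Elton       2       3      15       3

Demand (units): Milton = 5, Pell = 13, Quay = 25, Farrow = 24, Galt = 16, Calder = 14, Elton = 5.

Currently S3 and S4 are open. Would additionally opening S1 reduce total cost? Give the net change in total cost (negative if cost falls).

Current service cost with {S3, S4}: 726.
Adding S1: each farm re-picks its cheapest; new service cost 580, saving 146.
Extra fixed cost: 383. Net change = 383 − 146 = 237.
(Totals: 1438 → 1675.)

No — net change +237 (cost rises by 237).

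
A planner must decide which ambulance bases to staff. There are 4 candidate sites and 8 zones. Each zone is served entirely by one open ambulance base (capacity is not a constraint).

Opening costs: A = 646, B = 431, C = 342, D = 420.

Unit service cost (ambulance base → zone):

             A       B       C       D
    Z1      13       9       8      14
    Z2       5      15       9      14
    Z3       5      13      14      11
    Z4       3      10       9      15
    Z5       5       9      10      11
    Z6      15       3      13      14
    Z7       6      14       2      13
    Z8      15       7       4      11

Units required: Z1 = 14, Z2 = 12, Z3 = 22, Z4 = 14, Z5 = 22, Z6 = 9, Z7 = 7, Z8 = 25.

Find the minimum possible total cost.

For any fixed open set, each zone goes to its cheapest open site; total = fixed + service.
{C}: Z1→C 8·14=112, Z2→C 9·12=108, Z3→C 14·22=308, Z4→C 9·14=126, Z5→C 10·22=220, Z6→C 13·9=117, Z7→C 2·7=14, Z8→C 4·25=100. Service 1105; fixed 342; total 1447.
{A, C}: service 665 + fixed 988 = 1653
{B}: service 1230 + fixed 431 = 1661
{A, B, C, D}: Z1→C 8·14=112, Z2→A 5·12=60, Z3→A 5·22=110, Z4→A 3·14=42, Z5→A 5·22=110, Z6→B 3·9=27, Z7→C 2·7=14, Z8→C 4·25=100. Service 575; fixed 1839; total 2414.
(All 15 nonempty subsets were checked; C only is lowest.)

Minimum total cost: 1447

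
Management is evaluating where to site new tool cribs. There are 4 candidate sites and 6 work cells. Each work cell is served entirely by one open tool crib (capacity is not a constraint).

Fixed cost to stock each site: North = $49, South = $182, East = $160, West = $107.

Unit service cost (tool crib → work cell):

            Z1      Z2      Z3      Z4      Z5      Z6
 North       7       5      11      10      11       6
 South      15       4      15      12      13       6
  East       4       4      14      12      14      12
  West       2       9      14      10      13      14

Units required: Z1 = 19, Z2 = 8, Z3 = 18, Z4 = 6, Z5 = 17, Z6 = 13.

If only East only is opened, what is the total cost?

Each work cell is assigned to its cheapest site among the open ones.
{East}: Z1→East 4·19=76, Z2→East 4·8=32, Z3→East 14·18=252, Z4→East 12·6=72, Z5→East 14·17=238, Z6→East 12·13=156. Service 826; fixed 160; total 986.

Total cost: 986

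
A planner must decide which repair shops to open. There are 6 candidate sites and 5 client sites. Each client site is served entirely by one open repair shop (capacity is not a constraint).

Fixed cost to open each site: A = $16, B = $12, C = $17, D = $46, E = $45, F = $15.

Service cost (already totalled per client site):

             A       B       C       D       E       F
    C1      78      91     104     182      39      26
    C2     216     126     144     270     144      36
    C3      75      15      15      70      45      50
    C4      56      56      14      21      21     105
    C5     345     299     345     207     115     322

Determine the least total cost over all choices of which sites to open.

For any fixed open set, each client site goes to its cheapest open site; total = fixed + service.
{C, E, F}: C1→F 26, C2→F 36, C3→C 15, C4→C 14, C5→E 115. Service 206; fixed 77; total 283.
{B, E, F}: service 213 + fixed 72 = 285
{B, C, E, F}: service 206 + fixed 89 = 295
{A, B, C, D, E, F}: C1→F 26, C2→F 36, C3→B 15, C4→C 14, C5→E 115. Service 206; fixed 151; total 357.
No other subset beats 283.

Minimum total cost: 283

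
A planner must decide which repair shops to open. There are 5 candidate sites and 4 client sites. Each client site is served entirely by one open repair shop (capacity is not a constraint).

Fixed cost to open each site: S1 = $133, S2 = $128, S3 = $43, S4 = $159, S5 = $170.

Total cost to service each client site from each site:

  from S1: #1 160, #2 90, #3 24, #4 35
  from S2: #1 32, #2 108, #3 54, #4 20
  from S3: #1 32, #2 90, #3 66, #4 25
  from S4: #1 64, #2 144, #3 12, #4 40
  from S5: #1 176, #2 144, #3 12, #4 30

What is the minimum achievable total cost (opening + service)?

For any fixed open set, each client site goes to its cheapest open site; total = fixed + service.
{S3}: #1→S3 32, #2→S3 90, #3→S3 66, #4→S3 25. Service 213; fixed 43; total 256.
{S2}: #1→S2 32, #2→S2 108, #3→S2 54, #4→S2 20. Service 214; fixed 128; total 342.
{S1, S3}: service 171 + fixed 176 = 347
{S1, S2, S3, S4, S5}: service 154 + fixed 633 = 787
No other subset beats 256.

Minimum total cost: 256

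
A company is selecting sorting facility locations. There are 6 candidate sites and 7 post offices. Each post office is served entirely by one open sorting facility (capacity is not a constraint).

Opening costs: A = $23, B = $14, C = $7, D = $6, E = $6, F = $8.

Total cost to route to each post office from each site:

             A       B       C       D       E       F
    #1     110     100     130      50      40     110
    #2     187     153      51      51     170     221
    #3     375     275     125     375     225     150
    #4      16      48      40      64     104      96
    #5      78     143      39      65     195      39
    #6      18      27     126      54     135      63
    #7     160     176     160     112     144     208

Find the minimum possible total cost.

For any fixed open set, each post office goes to its cheapest open site; total = fixed + service.
{A, C, D, E}: #1→E 40, #2→C 51, #3→C 125, #4→A 16, #5→C 39, #6→A 18, #7→D 112. Service 401; fixed 42; total 443.
{A, C, D}: service 411 + fixed 36 = 447
{A, C, D, E, F}: service 401 + fixed 50 = 451
{A, B, C, D, E, F}: service 401 + fixed 64 = 465
No other subset beats 443.

Minimum total cost: 443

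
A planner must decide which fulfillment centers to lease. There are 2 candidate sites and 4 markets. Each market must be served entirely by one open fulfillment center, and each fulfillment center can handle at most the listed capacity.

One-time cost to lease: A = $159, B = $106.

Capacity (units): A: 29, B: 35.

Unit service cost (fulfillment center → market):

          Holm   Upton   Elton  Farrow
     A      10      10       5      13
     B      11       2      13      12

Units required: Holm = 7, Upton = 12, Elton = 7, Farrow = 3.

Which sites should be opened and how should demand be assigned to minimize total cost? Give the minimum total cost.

Open {B}: Holm→B 11·7=77, Upton→B 2·12=24, Elton→B 13·7=91, Farrow→B 12·3=36.
Loads: B carries 29/35. Service 228; fixed 106; total 334.
Next best feasible plan costs 423.

Minimum total cost: 334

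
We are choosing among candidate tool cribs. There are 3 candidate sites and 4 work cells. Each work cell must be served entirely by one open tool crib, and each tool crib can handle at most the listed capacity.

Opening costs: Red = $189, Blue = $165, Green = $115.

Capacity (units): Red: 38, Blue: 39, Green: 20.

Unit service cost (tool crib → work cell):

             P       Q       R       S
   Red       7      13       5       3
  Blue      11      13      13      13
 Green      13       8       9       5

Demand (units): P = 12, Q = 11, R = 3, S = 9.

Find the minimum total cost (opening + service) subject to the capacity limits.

Minimum total cost: 458

Open {Red}: P→Red 7·12=84, Q→Red 13·11=143, R→Red 5·3=15, S→Red 3·9=27.
Loads: Red carries 35/38. Service 269; fixed 189; total 458.
Next best feasible plan costs 518.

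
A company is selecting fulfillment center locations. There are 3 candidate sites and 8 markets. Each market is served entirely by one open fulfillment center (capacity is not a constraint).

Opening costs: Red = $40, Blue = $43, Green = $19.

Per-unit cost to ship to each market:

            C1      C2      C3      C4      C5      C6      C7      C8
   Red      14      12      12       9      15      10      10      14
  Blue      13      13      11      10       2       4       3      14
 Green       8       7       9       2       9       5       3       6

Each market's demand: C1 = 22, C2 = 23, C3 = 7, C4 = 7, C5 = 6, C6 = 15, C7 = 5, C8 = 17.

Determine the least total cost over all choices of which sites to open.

Minimum total cost: 665

For any fixed open set, each market goes to its cheapest open site; total = fixed + service.
{Blue, Green}: C1→Green 8·22=176, C2→Green 7·23=161, C3→Green 9·7=63, C4→Green 2·7=14, C5→Blue 2·6=12, C6→Blue 4·15=60, C7→Blue 3·5=15, C8→Green 6·17=102. Service 603; fixed 62; total 665.
{Green}: service 660 + fixed 19 = 679
{Red, Blue, Green}: service 603 + fixed 102 = 705
No other subset beats 665.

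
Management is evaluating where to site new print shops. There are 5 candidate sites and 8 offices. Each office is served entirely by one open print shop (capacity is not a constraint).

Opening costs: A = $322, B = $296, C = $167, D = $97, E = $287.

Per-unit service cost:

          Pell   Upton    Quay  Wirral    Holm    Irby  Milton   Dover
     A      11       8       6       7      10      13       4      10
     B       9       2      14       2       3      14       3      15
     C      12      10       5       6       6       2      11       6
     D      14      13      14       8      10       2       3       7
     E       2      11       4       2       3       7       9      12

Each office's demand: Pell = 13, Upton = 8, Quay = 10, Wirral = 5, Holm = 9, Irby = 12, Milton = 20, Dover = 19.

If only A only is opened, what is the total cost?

Each office is assigned to its cheapest site among the open ones.
{A}: Pell→A 11·13=143, Upton→A 8·8=64, Quay→A 6·10=60, Wirral→A 7·5=35, Holm→A 10·9=90, Irby→A 13·12=156, Milton→A 4·20=80, Dover→A 10·19=190. Service 818; fixed 322; total 1140.

Total cost: 1140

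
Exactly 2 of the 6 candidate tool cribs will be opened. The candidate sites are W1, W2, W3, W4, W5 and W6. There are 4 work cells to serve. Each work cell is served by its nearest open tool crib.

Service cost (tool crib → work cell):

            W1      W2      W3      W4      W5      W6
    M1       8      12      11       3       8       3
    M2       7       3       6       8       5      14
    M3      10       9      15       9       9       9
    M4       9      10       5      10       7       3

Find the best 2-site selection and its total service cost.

Choose W2 and W6; total service cost 18.

With exactly 2 open, each work cell uses its cheapest among the chosen.
{W2, W6}: M1→W6 3, M2→W2 3, M3→W2 9, M4→W6 3. Service cost 18.
{W5, W6}: service cost 20
{W3, W6}: service cost 21
Among all 15 size-2 choices, {W2, W6} is lowest.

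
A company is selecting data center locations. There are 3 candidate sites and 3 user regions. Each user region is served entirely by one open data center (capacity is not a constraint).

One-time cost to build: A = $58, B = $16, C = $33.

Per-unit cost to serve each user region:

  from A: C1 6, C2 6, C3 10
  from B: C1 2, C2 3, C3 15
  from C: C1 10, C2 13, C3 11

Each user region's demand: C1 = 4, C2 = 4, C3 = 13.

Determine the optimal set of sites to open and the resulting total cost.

Open B and C; minimum total cost 212.

For any fixed open set, each user region goes to its cheapest open site; total = fixed + service.
{B, C}: C1→B 2·4=8, C2→B 3·4=12, C3→C 11·13=143. Service 163; fixed 49; total 212.
{A, B}: service 150 + fixed 74 = 224
{B}: C1→B 2·4=8, C2→B 3·4=12, C3→B 15·13=195. Service 215; fixed 16; total 231.
{A, B, C}: C1→B 2·4=8, C2→B 3·4=12, C3→A 10·13=130. Service 150; fixed 107; total 257.
No other subset beats 212.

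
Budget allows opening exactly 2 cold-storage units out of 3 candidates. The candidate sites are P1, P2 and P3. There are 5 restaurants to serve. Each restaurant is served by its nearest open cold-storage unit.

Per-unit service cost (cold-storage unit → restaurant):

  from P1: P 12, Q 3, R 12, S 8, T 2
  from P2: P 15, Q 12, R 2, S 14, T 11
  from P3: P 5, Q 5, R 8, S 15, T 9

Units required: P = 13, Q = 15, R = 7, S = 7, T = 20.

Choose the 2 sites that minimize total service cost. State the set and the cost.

Choose P1 and P3; total service cost 262.

With exactly 2 open, each restaurant uses its cheapest among the chosen.
{P1, P3}: P→P3 5·13=65, Q→P1 3·15=45, R→P3 8·7=56, S→P1 8·7=56, T→P1 2·20=40. Service cost 262.
{P1, P2}: service cost 311
{P2, P3}: service cost 432
Among all 3 size-2 choices, {P1, P3} is lowest.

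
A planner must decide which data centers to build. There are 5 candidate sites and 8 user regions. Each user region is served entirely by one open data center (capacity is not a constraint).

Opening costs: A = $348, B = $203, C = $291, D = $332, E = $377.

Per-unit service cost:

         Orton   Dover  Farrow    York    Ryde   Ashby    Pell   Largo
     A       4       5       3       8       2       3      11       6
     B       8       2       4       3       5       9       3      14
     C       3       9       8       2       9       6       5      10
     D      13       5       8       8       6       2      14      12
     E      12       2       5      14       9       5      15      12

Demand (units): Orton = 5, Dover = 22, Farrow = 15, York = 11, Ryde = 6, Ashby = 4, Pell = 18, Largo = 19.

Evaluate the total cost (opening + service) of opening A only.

Each user region is assigned to its cheapest site among the open ones.
{A}: Orton→A 4·5=20, Dover→A 5·22=110, Farrow→A 3·15=45, York→A 8·11=88, Ryde→A 2·6=12, Ashby→A 3·4=12, Pell→A 11·18=198, Largo→A 6·19=114. Service 599; fixed 348; total 947.

Total cost: 947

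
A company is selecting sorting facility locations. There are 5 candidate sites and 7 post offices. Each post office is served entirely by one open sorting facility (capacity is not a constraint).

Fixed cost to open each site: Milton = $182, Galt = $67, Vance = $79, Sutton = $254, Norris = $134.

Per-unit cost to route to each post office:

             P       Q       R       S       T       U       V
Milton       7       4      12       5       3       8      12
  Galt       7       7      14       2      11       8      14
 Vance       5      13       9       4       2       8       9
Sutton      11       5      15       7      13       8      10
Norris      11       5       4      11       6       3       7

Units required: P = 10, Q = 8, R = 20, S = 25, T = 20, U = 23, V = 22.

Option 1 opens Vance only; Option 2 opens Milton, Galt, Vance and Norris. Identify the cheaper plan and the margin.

Option 1 is cheaper by 2.

Option 1: {Vance}: P→Vance 5·10=50, Q→Vance 13·8=104, R→Vance 9·20=180, S→Vance 4·25=100, T→Vance 2·20=40, U→Vance 8·23=184, V→Vance 9·22=198. Service 856; fixed 79; total 935.
Option 2: {Milton, Galt, Vance, Norris}: P→Vance 5·10=50, Q→Milton 4·8=32, R→Norris 4·20=80, S→Galt 2·25=50, T→Vance 2·20=40, U→Norris 3·23=69, V→Norris 7·22=154. Service 475; fixed 462; total 937.
Difference: |935 − 937| = 2.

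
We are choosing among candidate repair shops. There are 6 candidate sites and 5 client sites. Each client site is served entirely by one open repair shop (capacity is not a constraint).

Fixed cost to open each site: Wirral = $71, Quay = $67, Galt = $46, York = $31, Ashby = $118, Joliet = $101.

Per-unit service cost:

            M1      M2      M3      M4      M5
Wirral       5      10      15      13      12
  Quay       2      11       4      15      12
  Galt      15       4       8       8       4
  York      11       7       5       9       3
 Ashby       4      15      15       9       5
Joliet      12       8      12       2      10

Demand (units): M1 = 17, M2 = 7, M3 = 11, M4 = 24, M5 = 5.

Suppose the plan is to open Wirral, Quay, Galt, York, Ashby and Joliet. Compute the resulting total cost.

Each client site is assigned to its cheapest site among the open ones.
{Wirral, Quay, Galt, York, Ashby, Joliet}: M1→Quay 2·17=34, M2→Galt 4·7=28, M3→Quay 4·11=44, M4→Joliet 2·24=48, M5→York 3·5=15. Service 169; fixed 434; total 603.

Total cost: 603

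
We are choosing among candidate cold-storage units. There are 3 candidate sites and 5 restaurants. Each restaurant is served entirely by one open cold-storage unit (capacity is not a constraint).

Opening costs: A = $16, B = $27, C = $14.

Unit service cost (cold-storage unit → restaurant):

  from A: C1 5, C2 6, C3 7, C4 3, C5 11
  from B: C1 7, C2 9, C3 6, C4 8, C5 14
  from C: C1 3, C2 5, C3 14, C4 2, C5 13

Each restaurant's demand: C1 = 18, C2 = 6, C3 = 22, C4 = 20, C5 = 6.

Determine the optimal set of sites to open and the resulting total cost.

Open A and C; minimum total cost 374.

For any fixed open set, each restaurant goes to its cheapest open site; total = fixed + service.
{A, C}: C1→C 3·18=54, C2→C 5·6=30, C3→A 7·22=154, C4→C 2·20=40, C5→A 11·6=66. Service 344; fixed 30; total 374.
{B, C}: C1→C 3·18=54, C2→C 5·6=30, C3→B 6·22=132, C4→C 2·20=40, C5→C 13·6=78. Service 334; fixed 41; total 375.
{A, B, C}: service 322 + fixed 57 = 379
{C}: service 510 + fixed 14 = 524
No other subset beats 374.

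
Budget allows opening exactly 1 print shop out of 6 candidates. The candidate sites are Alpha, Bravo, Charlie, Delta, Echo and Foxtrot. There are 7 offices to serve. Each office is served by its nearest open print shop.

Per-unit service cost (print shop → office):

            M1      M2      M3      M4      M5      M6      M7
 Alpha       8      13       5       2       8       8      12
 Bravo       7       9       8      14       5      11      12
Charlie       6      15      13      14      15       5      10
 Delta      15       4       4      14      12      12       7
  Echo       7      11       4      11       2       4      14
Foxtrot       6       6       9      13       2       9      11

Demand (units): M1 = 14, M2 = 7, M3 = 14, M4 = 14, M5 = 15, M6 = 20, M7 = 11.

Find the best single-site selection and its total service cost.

Choose Echo only; total service cost 649.

With exactly 1 open, each office uses its cheapest among the chosen.
{Echo}: M1→Echo 7·14=98, M2→Echo 11·7=77, M3→Echo 4·14=56, M4→Echo 11·14=154, M5→Echo 2·15=30, M6→Echo 4·20=80, M7→Echo 14·11=154. Service cost 649.
{Alpha}: service cost 713
{Foxtrot}: service cost 765
Among all 6 size-1 choices, {Echo} is lowest.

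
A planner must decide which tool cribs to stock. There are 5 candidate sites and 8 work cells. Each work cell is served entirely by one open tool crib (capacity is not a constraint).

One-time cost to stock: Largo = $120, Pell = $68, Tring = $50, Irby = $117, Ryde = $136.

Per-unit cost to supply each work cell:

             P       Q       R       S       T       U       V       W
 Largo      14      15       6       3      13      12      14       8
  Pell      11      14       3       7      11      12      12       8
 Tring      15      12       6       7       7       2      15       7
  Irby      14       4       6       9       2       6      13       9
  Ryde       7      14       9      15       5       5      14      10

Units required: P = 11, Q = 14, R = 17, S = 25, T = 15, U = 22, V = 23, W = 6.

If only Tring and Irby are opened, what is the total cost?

Total cost: 1069

Each work cell is assigned to its cheapest site among the open ones.
{Tring, Irby}: P→Irby 14·11=154, Q→Irby 4·14=56, R→Tring 6·17=102, S→Tring 7·25=175, T→Irby 2·15=30, U→Tring 2·22=44, V→Irby 13·23=299, W→Tring 7·6=42. Service 902; fixed 167; total 1069.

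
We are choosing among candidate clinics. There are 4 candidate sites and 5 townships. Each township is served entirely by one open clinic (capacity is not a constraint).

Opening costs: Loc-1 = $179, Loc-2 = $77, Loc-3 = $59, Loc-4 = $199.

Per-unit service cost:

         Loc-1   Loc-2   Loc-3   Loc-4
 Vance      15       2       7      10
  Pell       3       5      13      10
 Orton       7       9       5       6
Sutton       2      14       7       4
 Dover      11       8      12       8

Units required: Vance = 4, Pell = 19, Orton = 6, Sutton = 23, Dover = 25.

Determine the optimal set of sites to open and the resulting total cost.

For any fixed open set, each township goes to its cheapest open site; total = fixed + service.
{Loc-1, Loc-2}: Vance→Loc-2 2·4=8, Pell→Loc-1 3·19=57, Orton→Loc-1 7·6=42, Sutton→Loc-1 2·23=46, Dover→Loc-2 8·25=200. Service 353; fixed 256; total 609.
{Loc-2, Loc-3}: service 494 + fixed 136 = 630
{Loc-1, Loc-2, Loc-3}: Vance→Loc-2 2·4=8, Pell→Loc-1 3·19=57, Orton→Loc-3 5·6=30, Sutton→Loc-1 2·23=46, Dover→Loc-2 8·25=200. Service 341; fixed 315; total 656.
{Loc-1, Loc-2, Loc-3, Loc-4}: Vance→Loc-2 2·4=8, Pell→Loc-1 3·19=57, Orton→Loc-3 5·6=30, Sutton→Loc-1 2·23=46, Dover→Loc-2 8·25=200. Service 341; fixed 514; total 855.
No other subset beats 609.

Open Loc-1 and Loc-2; minimum total cost 609.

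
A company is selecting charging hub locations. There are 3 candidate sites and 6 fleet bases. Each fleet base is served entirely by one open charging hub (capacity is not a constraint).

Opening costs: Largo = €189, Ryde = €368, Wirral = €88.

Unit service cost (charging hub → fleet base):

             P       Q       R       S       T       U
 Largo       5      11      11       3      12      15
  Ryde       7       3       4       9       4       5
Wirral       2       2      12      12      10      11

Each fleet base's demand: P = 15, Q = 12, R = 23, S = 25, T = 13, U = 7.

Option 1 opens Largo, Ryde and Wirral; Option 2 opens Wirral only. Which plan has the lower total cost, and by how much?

Option 1: {Largo, Ryde, Wirral}: P→Wirral 2·15=30, Q→Wirral 2·12=24, R→Ryde 4·23=92, S→Largo 3·25=75, T→Ryde 4·13=52, U→Ryde 5·7=35. Service 308; fixed 645; total 953.
Option 2: {Wirral}: P→Wirral 2·15=30, Q→Wirral 2·12=24, R→Wirral 12·23=276, S→Wirral 12·25=300, T→Wirral 10·13=130, U→Wirral 11·7=77. Service 837; fixed 88; total 925.
Difference: |953 − 925| = 28.

Option 2 is cheaper by 28.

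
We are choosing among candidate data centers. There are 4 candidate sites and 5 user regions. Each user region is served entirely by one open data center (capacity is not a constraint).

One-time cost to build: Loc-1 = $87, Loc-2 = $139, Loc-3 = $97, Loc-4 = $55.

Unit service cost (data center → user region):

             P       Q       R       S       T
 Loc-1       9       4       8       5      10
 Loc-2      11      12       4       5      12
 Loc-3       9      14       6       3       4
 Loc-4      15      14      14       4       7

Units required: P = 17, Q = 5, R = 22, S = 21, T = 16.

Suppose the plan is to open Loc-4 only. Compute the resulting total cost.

Each user region is assigned to its cheapest site among the open ones.
{Loc-4}: P→Loc-4 15·17=255, Q→Loc-4 14·5=70, R→Loc-4 14·22=308, S→Loc-4 4·21=84, T→Loc-4 7·16=112. Service 829; fixed 55; total 884.

Total cost: 884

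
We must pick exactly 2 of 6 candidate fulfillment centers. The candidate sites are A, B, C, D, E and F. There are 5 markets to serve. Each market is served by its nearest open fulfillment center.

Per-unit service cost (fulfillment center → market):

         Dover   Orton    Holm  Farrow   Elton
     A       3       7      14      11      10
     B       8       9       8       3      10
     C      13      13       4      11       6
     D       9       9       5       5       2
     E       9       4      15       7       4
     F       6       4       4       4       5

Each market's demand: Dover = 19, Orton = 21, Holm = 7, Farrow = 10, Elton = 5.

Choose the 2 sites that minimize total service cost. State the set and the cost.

Choose A and F; total service cost 234.

With exactly 2 open, each market uses its cheapest among the chosen.
{A, F}: Dover→A 3·19=57, Orton→F 4·21=84, Holm→F 4·7=28, Farrow→F 4·10=40, Elton→F 5·5=25. Service cost 234.
{D, F}: service cost 276
{B, F}: service cost 281
Among all 15 size-2 choices, {A, F} is lowest.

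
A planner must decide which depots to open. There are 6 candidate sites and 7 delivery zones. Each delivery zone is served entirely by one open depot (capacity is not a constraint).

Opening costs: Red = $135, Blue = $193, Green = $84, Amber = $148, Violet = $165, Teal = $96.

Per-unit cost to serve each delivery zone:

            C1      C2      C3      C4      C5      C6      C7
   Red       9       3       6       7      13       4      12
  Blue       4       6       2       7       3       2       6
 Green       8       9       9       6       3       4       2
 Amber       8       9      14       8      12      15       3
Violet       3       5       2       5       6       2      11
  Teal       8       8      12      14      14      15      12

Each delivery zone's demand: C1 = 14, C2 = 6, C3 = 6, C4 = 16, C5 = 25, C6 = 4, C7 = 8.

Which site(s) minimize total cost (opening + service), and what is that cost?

Open Green only; minimum total cost 507.

For any fixed open set, each delivery zone goes to its cheapest open site; total = fixed + service.
{Green}: C1→Green 8·14=112, C2→Green 9·6=54, C3→Green 9·6=54, C4→Green 6·16=96, C5→Green 3·25=75, C6→Green 4·4=16, C7→Green 2·8=16. Service 423; fixed 84; total 507.
{Green, Violet}: C1→Violet 3·14=42, C2→Violet 5·6=30, C3→Violet 2·6=12, C4→Violet 5·16=80, C5→Green 3·25=75, C6→Violet 2·4=8, C7→Green 2·8=16. Service 263; fixed 249; total 512.
{Blue}: service 347 + fixed 193 = 540
{Red, Blue, Green, Amber, Violet, Teal}: C1→Violet 3·14=42, C2→Red 3·6=18, C3→Blue 2·6=12, C4→Violet 5·16=80, C5→Blue 3·25=75, C6→Blue 2·4=8, C7→Green 2·8=16. Service 251; fixed 821; total 1072.
No other subset beats 507.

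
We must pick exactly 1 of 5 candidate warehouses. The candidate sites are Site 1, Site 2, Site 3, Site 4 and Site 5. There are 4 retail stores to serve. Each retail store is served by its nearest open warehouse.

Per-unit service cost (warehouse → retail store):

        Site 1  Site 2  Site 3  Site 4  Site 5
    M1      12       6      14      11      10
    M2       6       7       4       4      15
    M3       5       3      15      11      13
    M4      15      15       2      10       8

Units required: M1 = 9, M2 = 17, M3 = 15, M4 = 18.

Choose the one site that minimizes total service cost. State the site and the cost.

With exactly 1 open, each retail store uses its cheapest among the chosen.
{Site 3}: M1→Site 3 14·9=126, M2→Site 3 4·17=68, M3→Site 3 15·15=225, M4→Site 3 2·18=36. Service cost 455.
{Site 2}: service cost 488
{Site 4}: service cost 512
Among all 5 size-1 choices, {Site 3} is lowest.

Choose Site 3 only; total service cost 455.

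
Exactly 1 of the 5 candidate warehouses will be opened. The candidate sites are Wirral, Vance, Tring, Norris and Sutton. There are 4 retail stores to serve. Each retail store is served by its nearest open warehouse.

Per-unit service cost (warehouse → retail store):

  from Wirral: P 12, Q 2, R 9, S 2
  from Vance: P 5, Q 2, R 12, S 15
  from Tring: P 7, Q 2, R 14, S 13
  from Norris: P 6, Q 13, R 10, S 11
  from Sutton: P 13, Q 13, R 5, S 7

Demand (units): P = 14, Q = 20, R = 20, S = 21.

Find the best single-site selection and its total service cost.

Choose Wirral only; total service cost 430.

With exactly 1 open, each retail store uses its cheapest among the chosen.
{Wirral}: P→Wirral 12·14=168, Q→Wirral 2·20=40, R→Wirral 9·20=180, S→Wirral 2·21=42. Service cost 430.
{Vance}: service cost 665
{Sutton}: service cost 689
Among all 5 size-1 choices, {Wirral} is lowest.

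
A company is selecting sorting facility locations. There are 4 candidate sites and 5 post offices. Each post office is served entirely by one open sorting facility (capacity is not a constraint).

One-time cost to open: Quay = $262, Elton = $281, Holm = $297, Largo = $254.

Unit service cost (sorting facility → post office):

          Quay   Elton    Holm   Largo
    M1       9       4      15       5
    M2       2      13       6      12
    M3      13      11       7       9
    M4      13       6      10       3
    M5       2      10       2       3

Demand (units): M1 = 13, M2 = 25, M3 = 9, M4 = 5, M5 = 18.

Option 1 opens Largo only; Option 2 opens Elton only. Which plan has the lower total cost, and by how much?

Option 1: {Largo}: M1→Largo 5·13=65, M2→Largo 12·25=300, M3→Largo 9·9=81, M4→Largo 3·5=15, M5→Largo 3·18=54. Service 515; fixed 254; total 769.
Option 2: {Elton}: M1→Elton 4·13=52, M2→Elton 13·25=325, M3→Elton 11·9=99, M4→Elton 6·5=30, M5→Elton 10·18=180. Service 686; fixed 281; total 967.
Difference: |769 − 967| = 198.

Option 1 is cheaper by 198.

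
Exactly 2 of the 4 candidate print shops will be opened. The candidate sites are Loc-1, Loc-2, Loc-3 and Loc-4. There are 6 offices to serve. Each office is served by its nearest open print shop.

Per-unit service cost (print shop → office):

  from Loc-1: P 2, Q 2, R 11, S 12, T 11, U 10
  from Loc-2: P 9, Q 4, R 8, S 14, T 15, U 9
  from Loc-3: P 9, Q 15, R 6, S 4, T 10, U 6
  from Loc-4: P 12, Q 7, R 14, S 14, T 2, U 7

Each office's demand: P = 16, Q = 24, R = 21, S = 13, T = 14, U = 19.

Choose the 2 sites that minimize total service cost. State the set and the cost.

With exactly 2 open, each office uses its cheapest among the chosen.
{Loc-1, Loc-3}: P→Loc-1 2·16=32, Q→Loc-1 2·24=48, R→Loc-3 6·21=126, S→Loc-3 4·13=52, T→Loc-3 10·14=140, U→Loc-3 6·19=114. Service cost 512.
{Loc-1, Loc-4}: service cost 628
{Loc-3, Loc-4}: service cost 632
Among all 6 size-2 choices, {Loc-1, Loc-3} is lowest.

Choose Loc-1 and Loc-3; total service cost 512.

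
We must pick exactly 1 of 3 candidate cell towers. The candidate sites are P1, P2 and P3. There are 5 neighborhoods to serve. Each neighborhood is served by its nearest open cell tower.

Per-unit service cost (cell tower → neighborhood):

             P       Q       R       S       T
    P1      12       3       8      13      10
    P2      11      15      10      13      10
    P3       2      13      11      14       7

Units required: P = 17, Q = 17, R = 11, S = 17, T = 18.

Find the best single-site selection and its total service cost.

With exactly 1 open, each neighborhood uses its cheapest among the chosen.
{P3}: P→P3 2·17=34, Q→P3 13·17=221, R→P3 11·11=121, S→P3 14·17=238, T→P3 7·18=126. Service cost 740.
{P1}: service cost 744
{P2}: service cost 953
Among all 3 size-1 choices, {P3} is lowest.

Choose P3 only; total service cost 740.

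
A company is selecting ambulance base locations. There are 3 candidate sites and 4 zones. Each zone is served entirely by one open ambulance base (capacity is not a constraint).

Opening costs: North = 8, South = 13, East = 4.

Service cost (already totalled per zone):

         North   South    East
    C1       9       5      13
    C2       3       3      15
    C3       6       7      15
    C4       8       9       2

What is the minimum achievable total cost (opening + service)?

For any fixed open set, each zone goes to its cheapest open site; total = fixed + service.
{North, East}: C1→North 9, C2→North 3, C3→North 6, C4→East 2. Service 20; fixed 12; total 32.
{North}: service 26 + fixed 8 = 34
{South, East}: service 17 + fixed 17 = 34
{North, South, East}: C1→South 5, C2→North 3, C3→North 6, C4→East 2. Service 16; fixed 25; total 41.
No other subset beats 32.

Minimum total cost: 32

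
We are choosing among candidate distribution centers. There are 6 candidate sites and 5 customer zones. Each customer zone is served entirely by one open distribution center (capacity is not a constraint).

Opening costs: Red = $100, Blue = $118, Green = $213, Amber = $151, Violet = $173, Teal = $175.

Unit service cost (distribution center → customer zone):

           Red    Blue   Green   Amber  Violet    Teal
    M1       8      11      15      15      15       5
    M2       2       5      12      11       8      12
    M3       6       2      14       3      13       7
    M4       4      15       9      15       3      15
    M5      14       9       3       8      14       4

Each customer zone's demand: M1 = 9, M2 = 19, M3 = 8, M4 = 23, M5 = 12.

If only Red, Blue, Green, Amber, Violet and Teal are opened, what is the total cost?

Each customer zone is assigned to its cheapest site among the open ones.
{Red, Blue, Green, Amber, Violet, Teal}: M1→Teal 5·9=45, M2→Red 2·19=38, M3→Blue 2·8=16, M4→Violet 3·23=69, M5→Green 3·12=36. Service 204; fixed 930; total 1134.

Total cost: 1134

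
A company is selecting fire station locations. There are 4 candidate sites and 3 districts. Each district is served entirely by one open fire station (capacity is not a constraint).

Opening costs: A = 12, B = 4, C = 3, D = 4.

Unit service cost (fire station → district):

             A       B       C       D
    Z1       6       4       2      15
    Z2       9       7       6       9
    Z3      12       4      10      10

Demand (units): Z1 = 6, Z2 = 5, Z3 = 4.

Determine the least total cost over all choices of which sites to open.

Minimum total cost: 65

For any fixed open set, each district goes to its cheapest open site; total = fixed + service.
{B, C}: Z1→C 2·6=12, Z2→C 6·5=30, Z3→B 4·4=16. Service 58; fixed 7; total 65.
{B, C, D}: service 58 + fixed 11 = 69
{A, B, C}: service 58 + fixed 19 = 77
{A, B, C, D}: Z1→C 2·6=12, Z2→C 6·5=30, Z3→B 4·4=16. Service 58; fixed 23; total 81.
(All 15 nonempty subsets were checked; B and C is lowest.)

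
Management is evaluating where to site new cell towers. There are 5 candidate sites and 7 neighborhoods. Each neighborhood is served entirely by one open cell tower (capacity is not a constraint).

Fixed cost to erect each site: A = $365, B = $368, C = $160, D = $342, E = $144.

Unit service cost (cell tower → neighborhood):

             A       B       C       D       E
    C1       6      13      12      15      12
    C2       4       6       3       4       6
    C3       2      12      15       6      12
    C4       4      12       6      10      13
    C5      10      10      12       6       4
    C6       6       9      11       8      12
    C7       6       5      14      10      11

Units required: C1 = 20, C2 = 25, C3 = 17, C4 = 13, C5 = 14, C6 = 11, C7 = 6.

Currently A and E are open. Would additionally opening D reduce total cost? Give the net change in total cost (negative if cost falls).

Current service cost with {A, E}: 464.
Adding D: each neighborhood re-picks its cheapest; new service cost 464, saving 0.
Extra fixed cost: 342. Net change = 342 − 0 = 342.
(Totals: 973 → 1315.)

No — net change +342 (cost rises by 342).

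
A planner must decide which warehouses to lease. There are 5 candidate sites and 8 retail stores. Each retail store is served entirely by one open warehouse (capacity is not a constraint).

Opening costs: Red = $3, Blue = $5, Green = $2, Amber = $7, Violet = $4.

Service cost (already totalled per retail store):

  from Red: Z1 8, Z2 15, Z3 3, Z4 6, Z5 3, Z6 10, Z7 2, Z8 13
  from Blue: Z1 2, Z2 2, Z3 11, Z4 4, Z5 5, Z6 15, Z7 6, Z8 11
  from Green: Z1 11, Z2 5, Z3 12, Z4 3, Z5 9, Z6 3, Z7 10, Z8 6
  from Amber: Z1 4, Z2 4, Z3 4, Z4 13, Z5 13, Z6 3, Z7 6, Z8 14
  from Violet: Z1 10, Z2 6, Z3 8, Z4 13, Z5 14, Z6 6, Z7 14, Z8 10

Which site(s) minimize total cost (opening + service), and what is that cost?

Open Red, Blue and Green; minimum total cost 34.

For any fixed open set, each retail store goes to its cheapest open site; total = fixed + service.
{Red, Blue, Green}: Z1→Blue 2, Z2→Blue 2, Z3→Red 3, Z4→Green 3, Z5→Red 3, Z6→Green 3, Z7→Red 2, Z8→Green 6. Service 24; fixed 10; total 34.
{Red, Blue, Green, Violet}: Z1→Blue 2, Z2→Blue 2, Z3→Red 3, Z4→Green 3, Z5→Red 3, Z6→Green 3, Z7→Red 2, Z8→Green 6. Service 24; fixed 14; total 38.
{Red, Green}: service 33 + fixed 5 = 38
{Red, Blue, Green, Amber, Violet}: service 24 + fixed 21 = 45
No other subset beats 34.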